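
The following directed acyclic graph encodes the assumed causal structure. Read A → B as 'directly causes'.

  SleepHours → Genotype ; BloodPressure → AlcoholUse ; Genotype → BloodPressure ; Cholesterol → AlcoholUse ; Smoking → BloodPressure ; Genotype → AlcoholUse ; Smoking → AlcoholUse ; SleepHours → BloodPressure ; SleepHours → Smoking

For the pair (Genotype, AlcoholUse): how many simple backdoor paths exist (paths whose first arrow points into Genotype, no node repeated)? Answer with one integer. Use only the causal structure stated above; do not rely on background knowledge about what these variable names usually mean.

4

A backdoor path from Genotype to AlcoholUse is any simple undirected path whose first edge points into Genotype (i.e. leaves Genotype via a parent).
Parents of Genotype: {SleepHours}.
Enumerating:
  P1: Genotype <- SleepHours -> Smoking -> BloodPressure -> AlcoholUse
  P2: Genotype <- SleepHours -> Smoking -> AlcoholUse
  P3: Genotype <- SleepHours -> BloodPressure <- Smoking -> AlcoholUse
  P4: Genotype <- SleepHours -> BloodPressure -> AlcoholUse
That exhausts the simple backdoor paths. Count: 4.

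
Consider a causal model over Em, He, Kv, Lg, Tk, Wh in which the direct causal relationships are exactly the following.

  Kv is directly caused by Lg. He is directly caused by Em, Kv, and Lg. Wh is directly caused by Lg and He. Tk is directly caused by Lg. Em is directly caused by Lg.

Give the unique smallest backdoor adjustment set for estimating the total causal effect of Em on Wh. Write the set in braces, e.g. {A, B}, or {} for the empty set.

{Lg}

Variables eligible for adjustment (non-descendants of Em, excluding Em and Wh): {Kv, Lg, Tk}.
Backdoor paths from Em to Wh:
  P1: Em <- Lg -> Kv -> He -> Wh
  P2: Em <- Lg -> He -> Wh
  P3: Em <- Lg -> Wh
The empty set is not sufficient: P1 (Em <- Lg -> Kv -> He -> Wh) has no collider blocking it and no conditioned non-collider, so it is open.
Try {Lg}:
  P1: blocked at fork node Lg ∈ conditioning set.
  P2: blocked at fork node Lg ∈ conditioning set.
  P3: blocked at fork node Lg ∈ conditioning set.
{Lg} contains no descendant of Em and blocks every backdoor path.
No other singleton works — e.g. {Tk} leaves P1 open — so {Lg} is the unique smallest valid adjustment set.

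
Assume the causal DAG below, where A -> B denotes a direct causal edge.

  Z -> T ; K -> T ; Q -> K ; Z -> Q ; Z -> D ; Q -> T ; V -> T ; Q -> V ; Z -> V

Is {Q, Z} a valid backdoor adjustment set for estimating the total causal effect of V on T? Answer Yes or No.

Yes

Backdoor paths from V to T (paths whose first edge points into V):
  P1: V <- Z -> Q -> K -> T
  P2: V <- Z -> Q -> T
  P3: V <- Z -> T
  P4: V <- Q <- Z -> T
  P5: V <- Q -> K -> T
  P6: V <- Q -> T
Condition 1 (no descendant of V in the set): holds — descendants of V are {T}; none are in {Q, Z}.
Condition 2 (every backdoor path blocked by {Q, Z}):
  P1: blocked at fork node Z ∈ conditioning set.
  P2: blocked at fork node Z ∈ conditioning set.
  P3: blocked at fork node Z ∈ conditioning set.
  P4: blocked at chain node Q ∈ conditioning set.
  P5: blocked at fork node Q ∈ conditioning set.
  P6: blocked at fork node Q ∈ conditioning set.
{Q, Z} satisfies the backdoor criterion.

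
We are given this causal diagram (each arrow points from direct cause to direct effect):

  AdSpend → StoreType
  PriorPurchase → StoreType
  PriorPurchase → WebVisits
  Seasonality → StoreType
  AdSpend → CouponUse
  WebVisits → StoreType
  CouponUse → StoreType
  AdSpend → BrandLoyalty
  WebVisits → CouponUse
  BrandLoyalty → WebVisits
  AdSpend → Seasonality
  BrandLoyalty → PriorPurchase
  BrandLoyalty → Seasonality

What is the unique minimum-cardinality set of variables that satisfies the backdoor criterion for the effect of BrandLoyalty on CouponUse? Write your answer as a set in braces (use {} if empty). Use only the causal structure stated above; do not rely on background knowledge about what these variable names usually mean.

Variables eligible for adjustment (non-descendants of BrandLoyalty, excluding BrandLoyalty and CouponUse): {AdSpend}.
Backdoor paths from BrandLoyalty to CouponUse:
  P1: BrandLoyalty <- AdSpend -> Seasonality -> StoreType <- PriorPurchase -> WebVisits -> CouponUse
  P2: BrandLoyalty <- AdSpend -> Seasonality -> StoreType <- WebVisits -> CouponUse
  P3: BrandLoyalty <- AdSpend -> Seasonality -> StoreType <- CouponUse
  P4: BrandLoyalty <- AdSpend -> CouponUse
  P5: BrandLoyalty <- AdSpend -> StoreType <- PriorPurchase -> WebVisits -> CouponUse
  P6: BrandLoyalty <- AdSpend -> StoreType <- WebVisits -> CouponUse
  P7: BrandLoyalty <- AdSpend -> StoreType <- CouponUse
The empty set is not sufficient: P4 (BrandLoyalty <- AdSpend -> CouponUse) has no collider blocking it and no conditioned non-collider, so it is open.
Try {AdSpend}:
  P1: blocked at fork node AdSpend ∈ conditioning set.
  P2: blocked at fork node AdSpend ∈ conditioning set.
  P3: blocked at fork node AdSpend ∈ conditioning set.
  P4: blocked at fork node AdSpend ∈ conditioning set.
  P5: blocked at fork node AdSpend ∈ conditioning set.
  P6: blocked at fork node AdSpend ∈ conditioning set.
  P7: blocked at fork node AdSpend ∈ conditioning set.
{AdSpend} contains no descendant of BrandLoyalty and blocks every backdoor path.
{AdSpend} is the unique smallest valid adjustment set.

{AdSpend}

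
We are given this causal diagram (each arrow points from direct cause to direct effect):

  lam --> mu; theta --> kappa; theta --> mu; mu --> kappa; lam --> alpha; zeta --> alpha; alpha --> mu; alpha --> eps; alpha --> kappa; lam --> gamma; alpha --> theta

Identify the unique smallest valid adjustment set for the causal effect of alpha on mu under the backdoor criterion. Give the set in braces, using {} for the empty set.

{lam}

Variables eligible for adjustment (non-descendants of alpha, excluding alpha and mu): {gamma, lam, zeta}.
Backdoor paths from alpha to mu:
  P1: alpha <- lam -> mu
The empty set is not sufficient: P1 (alpha <- lam -> mu) has no collider blocking it and no conditioned non-collider, so it is open.
Try {lam}:
  P1: blocked at fork node lam ∈ conditioning set.
{lam} contains no descendant of alpha and blocks every backdoor path.
No other singleton works — e.g. {zeta} leaves P1 open — so {lam} is the unique smallest valid adjustment set.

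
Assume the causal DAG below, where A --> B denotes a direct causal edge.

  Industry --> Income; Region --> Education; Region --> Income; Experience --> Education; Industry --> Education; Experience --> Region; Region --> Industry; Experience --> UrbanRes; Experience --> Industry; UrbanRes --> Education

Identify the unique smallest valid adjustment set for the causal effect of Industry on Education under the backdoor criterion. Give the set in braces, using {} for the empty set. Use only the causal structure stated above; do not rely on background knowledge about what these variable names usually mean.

Variables eligible for adjustment (non-descendants of Industry, excluding Industry and Education): {Experience, Region, UrbanRes}.
Backdoor paths from Industry to Education:
  P1: Industry <- Experience -> UrbanRes -> Education
  P2: Industry <- Experience -> Region -> Education
  P3: Industry <- Experience -> Education
  P4: Industry <- Region <- Experience -> UrbanRes -> Education
  P5: Industry <- Region <- Experience -> Education
  P6: Industry <- Region -> Education
The empty set is not sufficient: P1 (Industry <- Experience -> UrbanRes -> Education) has no collider blocking it and no conditioned non-collider, so it is open.
Try {Experience, Region}:
  P1: blocked at fork node Experience ∈ conditioning set.
  P2: blocked at fork node Experience ∈ conditioning set.
  P3: blocked at fork node Experience ∈ conditioning set.
  P4: blocked at chain node Region ∈ conditioning set.
  P5: blocked at chain node Region ∈ conditioning set.
  P6: blocked at fork node Region ∈ conditioning set.
{Experience, Region} contains no descendant of Industry and blocks every backdoor path.
Every element of {Experience, Region} is needed (dropping Experience leaves P1 open; dropping Region leaves P6 open), so no proper subset is valid.
Among all size-2 subsets of the eligible variables, only {Experience, Region} blocks every backdoor path, so it is the unique smallest valid adjustment set.

{Experience, Region}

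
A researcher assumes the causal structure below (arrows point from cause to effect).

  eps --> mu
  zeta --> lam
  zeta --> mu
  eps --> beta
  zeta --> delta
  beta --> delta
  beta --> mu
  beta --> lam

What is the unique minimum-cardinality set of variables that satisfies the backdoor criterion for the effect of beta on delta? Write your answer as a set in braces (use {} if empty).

{}

Variables eligible for adjustment (non-descendants of beta, excluding beta and delta): {eps, zeta}.
Backdoor paths from beta to delta:
  P1: beta <- eps -> mu <- zeta -> delta
Each backdoor path contains an unconditioned collider, so every path is already blocked with the empty conditioning set:
  P1: blocked at collider mu (neither it nor any descendant is in the conditioning set).
The empty set is therefore the unique smallest valid set.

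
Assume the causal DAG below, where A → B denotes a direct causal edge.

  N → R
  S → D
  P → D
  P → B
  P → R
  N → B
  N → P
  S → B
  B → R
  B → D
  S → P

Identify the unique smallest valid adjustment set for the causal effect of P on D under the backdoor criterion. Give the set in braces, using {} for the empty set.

{N, S}

Variables eligible for adjustment (non-descendants of P, excluding P and D): {N, S}.
Backdoor paths from P to D:
  P1: P <- S -> B -> D
  P2: P <- S -> D
  P3: P <- N -> B <- S -> D
  P4: P <- N -> B -> D
  P5: P <- N -> R <- B <- S -> D
  P6: P <- N -> R <- B -> D
The empty set is not sufficient: P1 (P <- S -> B -> D) has no collider blocking it and no conditioned non-collider, so it is open.
Try {N, S}:
  P1: blocked at fork node S ∈ conditioning set.
  P2: blocked at fork node S ∈ conditioning set.
  P3: blocked at fork node N ∈ conditioning set.
  P4: blocked at fork node N ∈ conditioning set.
  P5: blocked at fork node N ∈ conditioning set.
  P6: blocked at fork node N ∈ conditioning set.
{N, S} contains no descendant of P and blocks every backdoor path.
Every element of {N, S} is needed (dropping N leaves P4 open; dropping S leaves P1 open), so no proper subset is valid.
Among all size-2 subsets of the eligible variables, only {N, S} blocks every backdoor path, so it is the unique smallest valid adjustment set.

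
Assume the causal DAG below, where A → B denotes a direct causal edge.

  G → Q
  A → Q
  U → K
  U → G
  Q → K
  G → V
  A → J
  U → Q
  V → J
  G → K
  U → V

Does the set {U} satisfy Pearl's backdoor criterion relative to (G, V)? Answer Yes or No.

Yes

Backdoor paths from G to V (paths whose first edge points into G):
  P1: G <- U -> Q <- A -> J <- V
  P2: G <- U -> V
  P3: G <- U -> K <- Q <- A -> J <- V
Condition 1 (no descendant of G in the set): holds — descendants of G are {J, K, Q, V}; none are in {U}.
Condition 2 (every backdoor path blocked by {U}):
  P1: blocked at fork node U ∈ conditioning set.
  P2: blocked at fork node U ∈ conditioning set.
  P3: blocked at fork node U ∈ conditioning set.
{U} satisfies the backdoor criterion.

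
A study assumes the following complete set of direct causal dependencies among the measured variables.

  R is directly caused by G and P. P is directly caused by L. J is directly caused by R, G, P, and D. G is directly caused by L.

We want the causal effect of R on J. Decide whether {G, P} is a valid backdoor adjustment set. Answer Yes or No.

Yes

Backdoor paths from R to J (paths whose first edge points into R):
  P1: R <- G <- L -> P -> J
  P2: R <- G -> J
  P3: R <- P <- L -> G -> J
  P4: R <- P -> J
Condition 1 (no descendant of R in the set): holds — descendants of R are {J}; none are in {G, P}.
Condition 2 (every backdoor path blocked by {G, P}):
  P1: blocked at chain node G ∈ conditioning set.
  P2: blocked at fork node G ∈ conditioning set.
  P3: blocked at chain node P ∈ conditioning set.
  P4: blocked at fork node P ∈ conditioning set.
{G, P} satisfies the backdoor criterion.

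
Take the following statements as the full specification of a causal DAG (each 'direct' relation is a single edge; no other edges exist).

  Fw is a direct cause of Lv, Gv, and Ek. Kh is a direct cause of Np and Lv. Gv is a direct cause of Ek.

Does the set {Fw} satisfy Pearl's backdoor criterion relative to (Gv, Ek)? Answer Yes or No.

Yes

Backdoor paths from Gv to Ek (paths whose first edge points into Gv):
  P1: Gv <- Fw -> Ek
Condition 1 (no descendant of Gv in the set): holds — descendants of Gv are {Ek}; none are in {Fw}.
Condition 2 (every backdoor path blocked by {Fw}):
  P1: blocked at fork node Fw ∈ conditioning set.
{Fw} satisfies the backdoor criterion.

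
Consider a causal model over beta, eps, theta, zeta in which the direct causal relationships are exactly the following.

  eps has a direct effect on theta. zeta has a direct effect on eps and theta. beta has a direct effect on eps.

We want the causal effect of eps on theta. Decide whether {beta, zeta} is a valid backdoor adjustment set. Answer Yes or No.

Yes

Backdoor paths from eps to theta (paths whose first edge points into eps):
  P1: eps <- zeta -> theta
Condition 1 (no descendant of eps in the set): holds — descendants of eps are {theta}; none are in {beta, zeta}.
Condition 2 (every backdoor path blocked by {beta, zeta}):
  P1: blocked at fork node zeta ∈ conditioning set.
{beta, zeta} satisfies the backdoor criterion.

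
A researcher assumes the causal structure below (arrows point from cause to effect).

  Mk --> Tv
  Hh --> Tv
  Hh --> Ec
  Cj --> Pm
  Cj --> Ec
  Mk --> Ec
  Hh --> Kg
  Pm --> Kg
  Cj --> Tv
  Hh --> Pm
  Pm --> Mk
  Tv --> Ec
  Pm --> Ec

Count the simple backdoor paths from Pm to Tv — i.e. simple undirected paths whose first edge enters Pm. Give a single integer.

8

A backdoor path from Pm to Tv is any simple undirected path whose first edge points into Pm (i.e. leaves Pm via a parent).
Parents of Pm: {Cj, Hh}.
Enumerating:
  P1: Pm <- Hh -> Tv
  P2: Pm <- Hh -> Ec <- Cj -> Tv
  P3: Pm <- Hh -> Ec <- Mk -> Tv
  P4: Pm <- Hh -> Ec <- Tv
  P5: Pm <- Cj -> Tv
  P6: Pm <- Cj -> Ec <- Hh -> Tv
  P7: Pm <- Cj -> Ec <- Mk -> Tv
  P8: Pm <- Cj -> Ec <- Tv
That exhausts the simple backdoor paths. Count: 8.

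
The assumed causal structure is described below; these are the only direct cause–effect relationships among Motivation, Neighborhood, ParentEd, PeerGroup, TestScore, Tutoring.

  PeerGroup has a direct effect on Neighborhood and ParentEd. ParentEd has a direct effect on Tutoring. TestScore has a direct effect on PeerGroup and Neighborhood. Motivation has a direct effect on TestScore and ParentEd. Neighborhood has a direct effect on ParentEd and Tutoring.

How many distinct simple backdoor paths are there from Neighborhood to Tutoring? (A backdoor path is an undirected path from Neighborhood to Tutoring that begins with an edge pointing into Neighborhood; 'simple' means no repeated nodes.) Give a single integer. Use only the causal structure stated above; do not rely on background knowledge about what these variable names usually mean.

A backdoor path from Neighborhood to Tutoring is any simple undirected path whose first edge points into Neighborhood (i.e. leaves Neighborhood via a parent).
Parents of Neighborhood: {PeerGroup, TestScore}.
Enumerating:
  P1: Neighborhood <- TestScore <- Motivation -> ParentEd -> Tutoring
  P2: Neighborhood <- TestScore -> PeerGroup -> ParentEd -> Tutoring
  P3: Neighborhood <- PeerGroup <- TestScore <- Motivation -> ParentEd -> Tutoring
  P4: Neighborhood <- PeerGroup -> ParentEd -> Tutoring
That exhausts the simple backdoor paths. Count: 4.

4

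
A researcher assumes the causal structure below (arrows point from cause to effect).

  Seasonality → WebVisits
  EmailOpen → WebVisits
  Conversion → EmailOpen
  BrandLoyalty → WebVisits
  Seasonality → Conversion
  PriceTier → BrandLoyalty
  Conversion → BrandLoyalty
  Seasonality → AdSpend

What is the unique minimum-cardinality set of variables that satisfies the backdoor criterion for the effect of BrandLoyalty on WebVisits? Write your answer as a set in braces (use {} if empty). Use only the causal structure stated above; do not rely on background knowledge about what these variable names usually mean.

{Conversion}

Variables eligible for adjustment (non-descendants of BrandLoyalty, excluding BrandLoyalty and WebVisits): {AdSpend, Conversion, EmailOpen, PriceTier, Seasonality}.
Backdoor paths from BrandLoyalty to WebVisits:
  P1: BrandLoyalty <- Conversion <- Seasonality -> WebVisits
  P2: BrandLoyalty <- Conversion -> EmailOpen -> WebVisits
The empty set is not sufficient: P1 (BrandLoyalty <- Conversion <- Seasonality -> WebVisits) has no collider blocking it and no conditioned non-collider, so it is open.
Try {Conversion}:
  P1: blocked at chain node Conversion ∈ conditioning set.
  P2: blocked at fork node Conversion ∈ conditioning set.
{Conversion} contains no descendant of BrandLoyalty and blocks every backdoor path.
No other singleton works — e.g. {Seasonality} leaves P2 open — so {Conversion} is the unique smallest valid adjustment set.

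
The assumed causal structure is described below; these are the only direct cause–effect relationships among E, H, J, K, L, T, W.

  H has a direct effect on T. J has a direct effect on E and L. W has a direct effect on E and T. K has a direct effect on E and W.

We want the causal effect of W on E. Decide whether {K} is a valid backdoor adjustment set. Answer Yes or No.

Yes

Backdoor paths from W to E (paths whose first edge points into W):
  P1: W <- K -> E
Condition 1 (no descendant of W in the set): holds — descendants of W are {E, T}; none are in {K}.
Condition 2 (every backdoor path blocked by {K}):
  P1: blocked at fork node K ∈ conditioning set.
{K} satisfies the backdoor criterion.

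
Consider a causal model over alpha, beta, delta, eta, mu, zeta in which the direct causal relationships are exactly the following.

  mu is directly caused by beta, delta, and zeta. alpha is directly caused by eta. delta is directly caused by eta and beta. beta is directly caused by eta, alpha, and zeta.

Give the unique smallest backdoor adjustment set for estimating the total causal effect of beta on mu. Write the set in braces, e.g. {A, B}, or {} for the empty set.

{eta, zeta}

Variables eligible for adjustment (non-descendants of beta, excluding beta and mu): {alpha, eta, zeta}.
Backdoor paths from beta to mu:
  P1: beta <- eta -> delta -> mu
  P2: beta <- alpha <- eta -> delta -> mu
  P3: beta <- zeta -> mu
The empty set is not sufficient: P1 (beta <- eta -> delta -> mu) has no collider blocking it and no conditioned non-collider, so it is open.
Try {eta, zeta}:
  P1: blocked at fork node eta ∈ conditioning set.
  P2: blocked at fork node eta ∈ conditioning set.
  P3: blocked at fork node zeta ∈ conditioning set.
{eta, zeta} contains no descendant of beta and blocks every backdoor path.
Every element of {eta, zeta} is needed (dropping eta leaves P1 open; dropping zeta leaves P3 open), so no proper subset is valid.
Among all size-2 subsets of the eligible variables, only {eta, zeta} blocks every backdoor path, so it is the unique smallest valid adjustment set.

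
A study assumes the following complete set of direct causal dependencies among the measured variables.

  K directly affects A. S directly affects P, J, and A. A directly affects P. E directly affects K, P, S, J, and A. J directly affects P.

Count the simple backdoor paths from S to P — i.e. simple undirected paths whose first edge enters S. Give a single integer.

A backdoor path from S to P is any simple undirected path whose first edge points into S (i.e. leaves S via a parent).
Parents of S: {E}.
Enumerating:
  P1: S <- E -> K -> A -> P
  P2: S <- E -> A -> P
  P3: S <- E -> J -> P
  P4: S <- E -> P
That exhausts the simple backdoor paths. Count: 4.

4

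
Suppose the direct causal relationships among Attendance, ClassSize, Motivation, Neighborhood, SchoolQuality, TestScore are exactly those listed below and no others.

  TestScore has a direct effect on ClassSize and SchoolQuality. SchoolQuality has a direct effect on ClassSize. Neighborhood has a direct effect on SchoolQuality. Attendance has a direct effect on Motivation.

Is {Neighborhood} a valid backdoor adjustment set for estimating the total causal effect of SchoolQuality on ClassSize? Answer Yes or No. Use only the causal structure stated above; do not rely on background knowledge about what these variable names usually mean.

Backdoor paths from SchoolQuality to ClassSize (paths whose first edge points into SchoolQuality):
  P1: SchoolQuality <- TestScore -> ClassSize
Condition 1 (no descendant of SchoolQuality in the set): holds — descendants of SchoolQuality are {ClassSize}; none are in {Neighborhood}.
Condition 2 (every backdoor path blocked by {Neighborhood}):
  P1: open — no interior node is in the conditioning set.
{Neighborhood} does not satisfy the backdoor criterion.

No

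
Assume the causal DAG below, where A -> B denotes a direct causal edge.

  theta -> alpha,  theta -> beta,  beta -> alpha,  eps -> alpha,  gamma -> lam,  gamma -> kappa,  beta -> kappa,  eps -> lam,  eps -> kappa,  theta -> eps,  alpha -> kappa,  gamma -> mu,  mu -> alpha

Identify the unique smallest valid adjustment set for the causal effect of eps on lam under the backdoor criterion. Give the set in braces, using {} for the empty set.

{}

Variables eligible for adjustment (non-descendants of eps, excluding eps and lam): {beta, gamma, mu, theta}.
Backdoor paths from eps to lam:
  P1: eps <- theta -> beta -> alpha <- mu <- gamma -> lam
  P2: eps <- theta -> beta -> alpha -> kappa <- gamma -> lam
  P3: eps <- theta -> beta -> kappa <- gamma -> lam
  P4: eps <- theta -> beta -> kappa <- alpha <- mu <- gamma -> lam
  P5: eps <- theta -> alpha <- beta -> kappa <- gamma -> lam
  P6: eps <- theta -> alpha <- mu <- gamma -> lam
  P7: eps <- theta -> alpha -> kappa <- gamma -> lam
Each backdoor path contains an unconditioned collider, so every path is already blocked with the empty conditioning set:
  P1: blocked at collider alpha (neither it nor any descendant is in the conditioning set).
  P2: blocked at collider kappa (neither it nor any descendant is in the conditioning set).
  P3: blocked at collider kappa (neither it nor any descendant is in the conditioning set).
  P4: blocked at collider kappa (neither it nor any descendant is in the conditioning set).
  P5: blocked at collider alpha (neither it nor any descendant is in the conditioning set).
  P6: blocked at collider alpha (neither it nor any descendant is in the conditioning set).
  P7: blocked at collider kappa (neither it nor any descendant is in the conditioning set).
The empty set is therefore the unique smallest valid set.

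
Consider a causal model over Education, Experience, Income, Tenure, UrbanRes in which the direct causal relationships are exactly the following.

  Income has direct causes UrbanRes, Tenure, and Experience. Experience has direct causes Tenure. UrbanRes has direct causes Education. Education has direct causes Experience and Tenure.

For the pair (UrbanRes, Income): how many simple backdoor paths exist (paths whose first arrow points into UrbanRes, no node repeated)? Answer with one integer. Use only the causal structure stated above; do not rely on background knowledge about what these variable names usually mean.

A backdoor path from UrbanRes to Income is any simple undirected path whose first edge points into UrbanRes (i.e. leaves UrbanRes via a parent).
Parents of UrbanRes: {Education}.
Enumerating:
  P1: UrbanRes <- Education <- Tenure -> Experience -> Income
  P2: UrbanRes <- Education <- Tenure -> Income
  P3: UrbanRes <- Education <- Experience <- Tenure -> Income
  P4: UrbanRes <- Education <- Experience -> Income
That exhausts the simple backdoor paths. Count: 4.

4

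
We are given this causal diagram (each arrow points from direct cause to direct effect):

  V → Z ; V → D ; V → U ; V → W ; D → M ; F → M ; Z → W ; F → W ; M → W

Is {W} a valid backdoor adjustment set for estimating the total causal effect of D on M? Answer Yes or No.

No

Backdoor paths from D to M (paths whose first edge points into D):
  P1: D <- V -> Z -> W <- F -> M
  P2: D <- V -> Z -> W <- M
  P3: D <- V -> W <- F -> M
  P4: D <- V -> W <- M
Condition 1 (no descendant of D in the set): FAILS — W is a descendant of D.
Condition 2 (every backdoor path blocked by {W}):
  P1: open — collider(s) W are conditioned on (or have a conditioned descendant) and no non-collider on the path is in the set.
  P2: open — collider(s) W are conditioned on (or have a conditioned descendant) and no non-collider on the path is in the set.
  P3: open — collider(s) W are conditioned on (or have a conditioned descendant) and no non-collider on the path is in the set.
  P4: open — collider(s) W are conditioned on (or have a conditioned descendant) and no non-collider on the path is in the set.
{W} does not satisfy the backdoor criterion.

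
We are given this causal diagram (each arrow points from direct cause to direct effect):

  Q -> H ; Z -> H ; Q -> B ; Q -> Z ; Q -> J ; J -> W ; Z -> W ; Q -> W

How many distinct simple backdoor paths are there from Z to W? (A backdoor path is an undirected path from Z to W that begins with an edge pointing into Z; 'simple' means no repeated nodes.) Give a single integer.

2

A backdoor path from Z to W is any simple undirected path whose first edge points into Z (i.e. leaves Z via a parent).
Parents of Z: {Q}.
Enumerating:
  P1: Z <- Q -> J -> W
  P2: Z <- Q -> W
That exhausts the simple backdoor paths. Count: 2.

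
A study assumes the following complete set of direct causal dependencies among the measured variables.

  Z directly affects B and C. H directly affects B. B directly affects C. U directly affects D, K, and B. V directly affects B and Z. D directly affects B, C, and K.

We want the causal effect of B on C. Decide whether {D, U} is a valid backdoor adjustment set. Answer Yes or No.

Backdoor paths from B to C (paths whose first edge points into B):
  P1: B <- U -> D -> C
  P2: B <- U -> K <- D -> C
  P3: B <- V -> Z -> C
  P4: B <- D -> C
  P5: B <- Z -> C
Condition 1 (no descendant of B in the set): holds — descendants of B are {C}; none are in {D, U}.
Condition 2 (every backdoor path blocked by {D, U}):
  P1: blocked at fork node U ∈ conditioning set.
  P2: blocked at fork node U ∈ conditioning set.
  P3: open — no interior node is in the conditioning set.
  P4: blocked at fork node D ∈ conditioning set.
  P5: open — no interior node is in the conditioning set.
{D, U} does not satisfy the backdoor criterion.

No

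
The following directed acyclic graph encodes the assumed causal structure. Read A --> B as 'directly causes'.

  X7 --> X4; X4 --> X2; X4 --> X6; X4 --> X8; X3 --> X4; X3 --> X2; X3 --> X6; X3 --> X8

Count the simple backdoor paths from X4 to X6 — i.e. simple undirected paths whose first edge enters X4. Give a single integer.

1

A backdoor path from X4 to X6 is any simple undirected path whose first edge points into X4 (i.e. leaves X4 via a parent).
Parents of X4: {X3, X7}.
Enumerating:
  P1: X4 <- X3 -> X6
That exhausts the simple backdoor paths. Count: 1.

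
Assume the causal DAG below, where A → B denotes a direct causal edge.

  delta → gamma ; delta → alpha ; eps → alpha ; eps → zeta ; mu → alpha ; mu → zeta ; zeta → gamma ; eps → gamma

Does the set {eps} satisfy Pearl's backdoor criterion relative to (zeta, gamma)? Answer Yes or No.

Backdoor paths from zeta to gamma (paths whose first edge points into zeta):
  P1: zeta <- mu -> alpha <- eps -> gamma
  P2: zeta <- mu -> alpha <- delta -> gamma
  P3: zeta <- eps -> alpha <- delta -> gamma
  P4: zeta <- eps -> gamma
Condition 1 (no descendant of zeta in the set): holds — descendants of zeta are {gamma}; none are in {eps}.
Condition 2 (every backdoor path blocked by {eps}):
  P1: blocked at collider alpha (neither it nor any descendant is in the conditioning set).
  P2: blocked at collider alpha (neither it nor any descendant is in the conditioning set).
  P3: blocked at fork node eps ∈ conditioning set.
  P4: blocked at fork node eps ∈ conditioning set.
{eps} satisfies the backdoor criterion.

Yes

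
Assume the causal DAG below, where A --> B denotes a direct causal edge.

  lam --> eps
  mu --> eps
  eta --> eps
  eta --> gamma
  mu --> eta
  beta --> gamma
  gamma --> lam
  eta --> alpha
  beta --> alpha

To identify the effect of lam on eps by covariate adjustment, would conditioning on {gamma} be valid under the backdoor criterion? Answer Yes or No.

Backdoor paths from lam to eps (paths whose first edge points into lam):
  P1: lam <- gamma <- eta <- mu -> eps
  P2: lam <- gamma <- eta -> eps
  P3: lam <- gamma <- beta -> alpha <- eta <- mu -> eps
  P4: lam <- gamma <- beta -> alpha <- eta -> eps
Condition 1 (no descendant of lam in the set): holds — descendants of lam are {eps}; none are in {gamma}.
Condition 2 (every backdoor path blocked by {gamma}):
  P1: blocked at chain node gamma ∈ conditioning set.
  P2: blocked at chain node gamma ∈ conditioning set.
  P3: blocked at chain node gamma ∈ conditioning set.
  P4: blocked at chain node gamma ∈ conditioning set.
{gamma} satisfies the backdoor criterion.

Yes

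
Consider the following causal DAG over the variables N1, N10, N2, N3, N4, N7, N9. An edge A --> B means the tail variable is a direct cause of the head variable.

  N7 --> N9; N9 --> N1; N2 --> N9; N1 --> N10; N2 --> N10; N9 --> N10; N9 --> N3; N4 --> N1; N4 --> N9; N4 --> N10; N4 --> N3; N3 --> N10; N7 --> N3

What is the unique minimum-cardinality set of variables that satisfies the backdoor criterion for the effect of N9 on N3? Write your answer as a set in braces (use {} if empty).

{N4, N7}

Variables eligible for adjustment (non-descendants of N9, excluding N9 and N3): {N2, N4, N7}.
Backdoor paths from N9 to N3:
  P1: N9 <- N4 -> N3
  P2: N9 <- N4 -> N1 -> N10 <- N3
  P3: N9 <- N4 -> N10 <- N3
  P4: N9 <- N2 -> N10 <- N4 -> N3
  P5: N9 <- N2 -> N10 <- N3
  P6: N9 <- N2 -> N10 <- N1 <- N4 -> N3
  P7: N9 <- N7 -> N3
The empty set is not sufficient: P1 (N9 <- N4 -> N3) has no collider blocking it and no conditioned non-collider, so it is open.
Try {N4, N7}:
  P1: blocked at fork node N4 ∈ conditioning set.
  P2: blocked at fork node N4 ∈ conditioning set.
  P3: blocked at fork node N4 ∈ conditioning set.
  P4: blocked at collider N10 (neither it nor any descendant is in the conditioning set).
  P5: blocked at collider N10 (neither it nor any descendant is in the conditioning set).
  P6: blocked at collider N10 (neither it nor any descendant is in the conditioning set).
  P7: blocked at fork node N7 ∈ conditioning set.
{N4, N7} contains no descendant of N9 and blocks every backdoor path.
Every element of {N4, N7} is needed (dropping N4 leaves P1 open; dropping N7 leaves P7 open), so no proper subset is valid.
Among all size-2 subsets of the eligible variables, only {N4, N7} blocks every backdoor path, so it is the unique smallest valid adjustment set.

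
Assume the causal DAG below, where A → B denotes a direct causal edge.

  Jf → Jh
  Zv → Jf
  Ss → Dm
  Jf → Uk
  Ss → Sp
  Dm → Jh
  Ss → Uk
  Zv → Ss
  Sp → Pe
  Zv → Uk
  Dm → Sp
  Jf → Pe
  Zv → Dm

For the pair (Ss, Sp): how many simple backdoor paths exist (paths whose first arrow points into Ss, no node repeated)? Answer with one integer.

A backdoor path from Ss to Sp is any simple undirected path whose first edge points into Ss (i.e. leaves Ss via a parent).
Parents of Ss: {Zv}.
Enumerating:
  P1: Ss <- Zv -> Dm -> Sp
  P2: Ss <- Zv -> Dm -> Jh <- Jf -> Pe <- Sp
  P3: Ss <- Zv -> Jf -> Jh <- Dm -> Sp
  P4: Ss <- Zv -> Jf -> Pe <- Sp
  P5: Ss <- Zv -> Uk <- Jf -> Jh <- Dm -> Sp
  P6: Ss <- Zv -> Uk <- Jf -> Pe <- Sp
That exhausts the simple backdoor paths. Count: 6.

6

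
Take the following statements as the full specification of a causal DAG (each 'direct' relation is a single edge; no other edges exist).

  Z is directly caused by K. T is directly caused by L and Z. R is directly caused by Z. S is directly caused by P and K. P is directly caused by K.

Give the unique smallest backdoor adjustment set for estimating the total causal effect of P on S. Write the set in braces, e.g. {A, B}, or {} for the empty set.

{K}

Variables eligible for adjustment (non-descendants of P, excluding P and S): {K, L, R, T, Z}.
Backdoor paths from P to S:
  P1: P <- K -> S
The empty set is not sufficient: P1 (P <- K -> S) has no collider blocking it and no conditioned non-collider, so it is open.
Try {K}:
  P1: blocked at fork node K ∈ conditioning set.
{K} contains no descendant of P and blocks every backdoor path.
No other singleton works — e.g. {L} leaves P1 open — so {K} is the unique smallest valid adjustment set.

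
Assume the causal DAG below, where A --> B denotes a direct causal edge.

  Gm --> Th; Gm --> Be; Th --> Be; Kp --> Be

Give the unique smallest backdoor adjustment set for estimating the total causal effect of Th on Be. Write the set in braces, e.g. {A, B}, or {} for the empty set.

{Gm}

Variables eligible for adjustment (non-descendants of Th, excluding Th and Be): {Gm, Kp}.
Backdoor paths from Th to Be:
  P1: Th <- Gm -> Be
The empty set is not sufficient: P1 (Th <- Gm -> Be) has no collider blocking it and no conditioned non-collider, so it is open.
Try {Gm}:
  P1: blocked at fork node Gm ∈ conditioning set.
{Gm} contains no descendant of Th and blocks every backdoor path.
No other singleton works — e.g. {Kp} leaves P1 open — so {Gm} is the unique smallest valid adjustment set.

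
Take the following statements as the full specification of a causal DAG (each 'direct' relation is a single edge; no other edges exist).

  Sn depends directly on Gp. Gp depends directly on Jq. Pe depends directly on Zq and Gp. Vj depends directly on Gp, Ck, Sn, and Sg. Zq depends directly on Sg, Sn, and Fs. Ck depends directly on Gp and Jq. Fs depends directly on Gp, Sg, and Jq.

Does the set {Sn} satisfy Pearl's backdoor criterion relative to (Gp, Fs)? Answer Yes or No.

No

Backdoor paths from Gp to Fs (paths whose first edge points into Gp):
  P1: Gp <- Jq -> Ck -> Vj <- Sg -> Fs
  P2: Gp <- Jq -> Ck -> Vj <- Sg -> Zq <- Fs
  P3: Gp <- Jq -> Ck -> Vj <- Sn -> Zq <- Sg -> Fs
  P4: Gp <- Jq -> Ck -> Vj <- Sn -> Zq <- Fs
  P5: Gp <- Jq -> Fs
Condition 1 (no descendant of Gp in the set): FAILS — Sn is a descendant of Gp.
Condition 2 (every backdoor path blocked by {Sn}):
  P1: blocked at collider Vj (neither it nor any descendant is in the conditioning set).
  P2: blocked at collider Vj (neither it nor any descendant is in the conditioning set).
  P3: blocked at collider Vj (neither it nor any descendant is in the conditioning set).
  P4: blocked at collider Vj (neither it nor any descendant is in the conditioning set).
  P5: open — no interior node is in the conditioning set.
{Sn} does not satisfy the backdoor criterion.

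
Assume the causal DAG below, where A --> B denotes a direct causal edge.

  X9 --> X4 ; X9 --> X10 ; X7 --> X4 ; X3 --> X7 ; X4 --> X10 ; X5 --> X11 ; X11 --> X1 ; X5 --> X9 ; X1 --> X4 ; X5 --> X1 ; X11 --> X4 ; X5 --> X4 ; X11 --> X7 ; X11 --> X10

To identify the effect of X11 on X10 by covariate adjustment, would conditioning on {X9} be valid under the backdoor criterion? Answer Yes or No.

Backdoor paths from X11 to X10 (paths whose first edge points into X11):
  P1: X11 <- X5 -> X1 -> X4 <- X9 -> X10
  P2: X11 <- X5 -> X1 -> X4 -> X10
  P3: X11 <- X5 -> X9 -> X4 -> X10
  P4: X11 <- X5 -> X9 -> X10
  P5: X11 <- X5 -> X4 <- X9 -> X10
  P6: X11 <- X5 -> X4 -> X10
Condition 1 (no descendant of X11 in the set): holds — descendants of X11 are {X1, X10, X4, X7}; none are in {X9}.
Condition 2 (every backdoor path blocked by {X9}):
  P1: blocked at collider X4 (neither it nor any descendant is in the conditioning set).
  P2: open — no interior node is in the conditioning set.
  P3: blocked at chain node X9 ∈ conditioning set.
  P4: blocked at chain node X9 ∈ conditioning set.
  P5: blocked at collider X4 (neither it nor any descendant is in the conditioning set).
  P6: open — no interior node is in the conditioning set.
{X9} does not satisfy the backdoor criterion.

No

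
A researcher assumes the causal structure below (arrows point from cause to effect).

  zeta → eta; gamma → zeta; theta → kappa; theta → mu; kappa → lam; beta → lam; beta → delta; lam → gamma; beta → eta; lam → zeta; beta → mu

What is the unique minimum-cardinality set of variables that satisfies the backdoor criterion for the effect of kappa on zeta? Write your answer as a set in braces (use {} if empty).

Variables eligible for adjustment (non-descendants of kappa, excluding kappa and zeta): {beta, delta, mu, theta}.
Backdoor paths from kappa to zeta:
  P1: kappa <- theta -> mu <- beta -> lam -> gamma -> zeta
  P2: kappa <- theta -> mu <- beta -> lam -> zeta
  P3: kappa <- theta -> mu <- beta -> eta <- zeta
Each backdoor path contains an unconditioned collider, so every path is already blocked with the empty conditioning set:
  P1: blocked at collider mu (neither it nor any descendant is in the conditioning set).
  P2: blocked at collider mu (neither it nor any descendant is in the conditioning set).
  P3: blocked at collider mu (neither it nor any descendant is in the conditioning set).
The empty set is therefore the unique smallest valid set.

{}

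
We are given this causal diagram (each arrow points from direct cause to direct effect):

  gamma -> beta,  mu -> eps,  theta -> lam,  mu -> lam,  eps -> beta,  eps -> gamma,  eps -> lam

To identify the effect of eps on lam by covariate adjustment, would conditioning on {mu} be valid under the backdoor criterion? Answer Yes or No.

Backdoor paths from eps to lam (paths whose first edge points into eps):
  P1: eps <- mu -> lam
Condition 1 (no descendant of eps in the set): holds — descendants of eps are {beta, gamma, lam}; none are in {mu}.
Condition 2 (every backdoor path blocked by {mu}):
  P1: blocked at fork node mu ∈ conditioning set.
{mu} satisfies the backdoor criterion.

Yes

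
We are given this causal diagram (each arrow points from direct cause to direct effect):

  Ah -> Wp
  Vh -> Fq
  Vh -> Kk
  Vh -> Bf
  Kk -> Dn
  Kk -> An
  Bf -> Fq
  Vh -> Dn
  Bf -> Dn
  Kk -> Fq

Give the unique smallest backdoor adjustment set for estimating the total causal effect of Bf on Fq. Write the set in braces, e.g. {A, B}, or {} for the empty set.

Variables eligible for adjustment (non-descendants of Bf, excluding Bf and Fq): {Ah, An, Kk, Vh, Wp}.
Backdoor paths from Bf to Fq:
  P1: Bf <- Vh -> Kk -> Fq
  P2: Bf <- Vh -> Fq
  P3: Bf <- Vh -> Dn <- Kk -> Fq
The empty set is not sufficient: P1 (Bf <- Vh -> Kk -> Fq) has no collider blocking it and no conditioned non-collider, so it is open.
Try {Vh}:
  P1: blocked at fork node Vh ∈ conditioning set.
  P2: blocked at fork node Vh ∈ conditioning set.
  P3: blocked at fork node Vh ∈ conditioning set.
{Vh} contains no descendant of Bf and blocks every backdoor path.
No other singleton works — e.g. {Kk} leaves P2 open — so {Vh} is the unique smallest valid adjustment set.

{Vh}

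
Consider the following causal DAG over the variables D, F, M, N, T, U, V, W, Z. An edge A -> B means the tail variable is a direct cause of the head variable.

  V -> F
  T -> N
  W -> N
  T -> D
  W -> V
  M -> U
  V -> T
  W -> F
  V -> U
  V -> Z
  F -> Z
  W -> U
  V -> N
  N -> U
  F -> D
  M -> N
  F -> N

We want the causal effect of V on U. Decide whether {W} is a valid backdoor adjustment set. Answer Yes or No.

Backdoor paths from V to U (paths whose first edge points into V):
  P1: V <- W -> F -> N <- M -> U
  P2: V <- W -> F -> N -> U
  P3: V <- W -> F -> D <- T -> N <- M -> U
  P4: V <- W -> F -> D <- T -> N -> U
  P5: V <- W -> N <- M -> U
  P6: V <- W -> N -> U
  P7: V <- W -> U
Condition 1 (no descendant of V in the set): holds — descendants of V are {D, F, N, T, U, Z}; none are in {W}.
Condition 2 (every backdoor path blocked by {W}):
  P1: blocked at fork node W ∈ conditioning set.
  P2: blocked at fork node W ∈ conditioning set.
  P3: blocked at fork node W ∈ conditioning set.
  P4: blocked at fork node W ∈ conditioning set.
  P5: blocked at fork node W ∈ conditioning set.
  P6: blocked at fork node W ∈ conditioning set.
  P7: blocked at fork node W ∈ conditioning set.
{W} satisfies the backdoor criterion.

Yes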